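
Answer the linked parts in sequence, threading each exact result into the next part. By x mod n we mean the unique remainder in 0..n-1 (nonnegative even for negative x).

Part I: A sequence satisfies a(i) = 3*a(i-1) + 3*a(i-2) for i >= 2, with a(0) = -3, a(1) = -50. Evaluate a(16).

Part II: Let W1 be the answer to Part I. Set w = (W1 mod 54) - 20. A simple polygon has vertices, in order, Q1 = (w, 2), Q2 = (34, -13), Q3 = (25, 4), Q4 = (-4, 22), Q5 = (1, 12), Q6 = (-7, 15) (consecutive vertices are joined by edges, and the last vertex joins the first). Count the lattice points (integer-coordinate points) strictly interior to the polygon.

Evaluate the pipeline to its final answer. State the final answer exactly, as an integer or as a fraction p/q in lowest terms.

Part I: a(2) = 3*(-50) + 3*(-3) = -159; iterating: a(2)=-159, a(3)=-627, a(4)=-2358, a(5)=-8955, a(6)=-33939, a(7)=-128682, a(8)=-487863, a(9)=-1849635, a(10)=-7012494, a(11)=-26586387, a(12)=-100796643, a(13)=-382149090, a(14)=-1448837199, a(15)=-5492958867, a(16)=-20825388198; answer -20825388198
Part II: W1 = -20825388198; w = -20; cross terms: (-20*-13 - 34*2)=192, (34*4 - 25*-13)=461, (25*22 - -4*4)=566, (-4*12 - 1*22)=-70, (1*15 - -7*12)=99, (-7*2 - -20*15)=286; twice the area = |1534| = 1534; area = 767; boundary points = 3 + 1 + 1 + 5 + 1 + 13 = 24; strictly interior points = area - boundary/2 + 1 = 756; answer 756

756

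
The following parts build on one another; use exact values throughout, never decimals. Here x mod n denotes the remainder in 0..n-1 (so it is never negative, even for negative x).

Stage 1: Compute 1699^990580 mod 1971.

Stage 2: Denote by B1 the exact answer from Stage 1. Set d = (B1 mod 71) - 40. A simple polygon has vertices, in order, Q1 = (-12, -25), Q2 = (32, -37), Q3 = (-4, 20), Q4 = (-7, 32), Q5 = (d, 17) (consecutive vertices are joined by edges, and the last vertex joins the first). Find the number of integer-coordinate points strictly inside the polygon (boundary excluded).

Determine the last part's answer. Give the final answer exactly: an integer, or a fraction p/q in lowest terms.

Stage 1: squarings mod 1971: 1699^1=1699, 1699^2=1057, 1699^4=1663, 1699^8=256, 1699^16=493, 1699^32=616, 1699^64=1024, 1699^128=4, 1699^256=16, 1699^512=256, 1699^1024=493, 1699^2048=616, 1699^4096=1024, 1699^8192=4, 1699^16384=16, 1699^32768=256, 1699^65536=493, 1699^131072=616, 1699^262144=1024, 1699^524288=4; 1699^990580 = 1699^4 * 1699^16 * 1699^32 * 1699^64 * 1699^256 * 1699^1024 * 1699^2048 * 1699^4096 * 1699^65536 * 1699^131072 * 1699^262144 * 1699^524288 = 1663 (mod 1971); answer 1663
Stage 2: B1 = 1663; d = -10; cross terms: (-12*-37 - 32*-25)=1244, (32*20 - -4*-37)=492, (-4*32 - -7*20)=12, (-7*17 - -10*32)=201, (-10*-25 - -12*17)=454; twice the area = |2403| = 2403; area = 2403/2; boundary points = 4 + 3 + 3 + 3 + 2 = 15; strictly interior points = area - boundary/2 + 1 = 1195; answer 1195

1195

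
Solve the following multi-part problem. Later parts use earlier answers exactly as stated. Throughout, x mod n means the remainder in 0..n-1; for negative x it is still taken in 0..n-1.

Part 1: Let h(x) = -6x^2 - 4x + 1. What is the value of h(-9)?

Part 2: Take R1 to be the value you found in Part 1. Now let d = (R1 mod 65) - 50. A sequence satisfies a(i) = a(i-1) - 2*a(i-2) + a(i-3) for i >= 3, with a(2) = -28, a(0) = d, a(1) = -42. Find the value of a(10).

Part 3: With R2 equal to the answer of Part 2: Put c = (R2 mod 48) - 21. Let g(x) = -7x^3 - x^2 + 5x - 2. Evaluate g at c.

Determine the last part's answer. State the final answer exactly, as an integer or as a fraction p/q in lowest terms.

Part 1: -6*(-9)^2 - 4*(-9)^1 + 1 = (-486) + (36) + (1) = -449; answer -449
Part 2: R1 = -449; d = -44; a(3) = 1*(-28) - 2*(-42) + 1*(-44) = 12; iterating: a(3)=12, a(4)=26, a(5)=-26, a(6)=-66, a(7)=12, a(8)=118, a(9)=28, a(10)=-196; answer -196
Part 3: R2 = -196; c = 23; -7*(23)^3 - 1*(23)^2 + 5*(23)^1 - 2 = (-85169) + (-529) + (115) + (-2) = -85585; answer -85585

-85585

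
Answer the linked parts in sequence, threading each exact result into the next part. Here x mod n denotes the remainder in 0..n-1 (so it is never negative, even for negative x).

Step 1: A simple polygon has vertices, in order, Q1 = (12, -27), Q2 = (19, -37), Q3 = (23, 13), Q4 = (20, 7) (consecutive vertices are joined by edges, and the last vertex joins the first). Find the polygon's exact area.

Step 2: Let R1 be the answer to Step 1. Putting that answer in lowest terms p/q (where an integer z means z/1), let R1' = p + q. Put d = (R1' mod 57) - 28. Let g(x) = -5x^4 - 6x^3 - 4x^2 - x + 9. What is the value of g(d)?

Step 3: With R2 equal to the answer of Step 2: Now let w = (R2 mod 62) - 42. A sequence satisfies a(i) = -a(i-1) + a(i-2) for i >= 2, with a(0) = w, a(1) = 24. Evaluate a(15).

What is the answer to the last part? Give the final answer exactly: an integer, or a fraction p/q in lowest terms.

15017

Step 1: cross terms: (12*-37 - 19*-27)=69, (19*13 - 23*-37)=1098, (23*7 - 20*13)=-99, (20*-27 - 12*7)=-624; twice the area = |444| = 444; area = 222; answer 222
Step 2: R1 = 222; threaded value p + q = 223; d = 24; -5*(24)^4 - 6*(24)^3 - 4*(24)^2 - 1*(24)^1 + 9 = (-1658880) + (-82944) + (-2304) + (-24) + (9) = -1744143; answer -1744143
Step 3: R2 = -1744143; w = -1; a(2) = -1*(24) + 1*(-1) = -25; iterating: a(2)=-25, a(3)=49, a(4)=-74, a(5)=123, a(6)=-197, a(7)=320, a(8)=-517, a(9)=837, a(10)=-1354, a(11)=2191, a(12)=-3545, a(13)=5736, a(14)=-9281, a(15)=15017; answer 15017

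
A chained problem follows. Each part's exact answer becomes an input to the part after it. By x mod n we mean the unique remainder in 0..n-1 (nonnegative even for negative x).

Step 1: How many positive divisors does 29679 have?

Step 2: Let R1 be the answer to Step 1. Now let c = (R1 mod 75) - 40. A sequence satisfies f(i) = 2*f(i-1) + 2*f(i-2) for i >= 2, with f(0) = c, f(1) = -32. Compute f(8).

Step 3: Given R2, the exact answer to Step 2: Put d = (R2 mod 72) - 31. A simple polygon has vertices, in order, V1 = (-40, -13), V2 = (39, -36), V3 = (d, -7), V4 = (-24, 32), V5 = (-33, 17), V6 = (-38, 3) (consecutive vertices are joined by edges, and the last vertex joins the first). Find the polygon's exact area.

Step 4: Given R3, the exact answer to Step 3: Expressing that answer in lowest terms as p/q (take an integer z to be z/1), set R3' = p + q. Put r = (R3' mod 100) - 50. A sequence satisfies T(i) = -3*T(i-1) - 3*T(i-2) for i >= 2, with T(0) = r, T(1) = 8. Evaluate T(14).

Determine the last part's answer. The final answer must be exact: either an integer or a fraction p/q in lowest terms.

Step 1: 29679 = 3 * 13 * 761; number of divisors = (1+1) * (1+1) * (1+1) = 8; answer 8
Step 2: R1 = 8; c = -32; f(2) = 2*(-32) + 2*(-32) = -128; iterating: f(2)=-128, f(3)=-320, f(4)=-896, f(5)=-2432, f(6)=-6656, f(7)=-18176, f(8)=-49664; answer -49664
Step 3: R2 = -49664; d = -15; cross terms: (-40*-36 - 39*-13)=1947, (39*-7 - -15*-36)=-813, (-15*32 - -24*-7)=-648, (-24*17 - -33*32)=648, (-33*3 - -38*17)=547, (-38*-13 - -40*3)=614; twice the area = |2295| = 2295; area = 2295/2; answer 2295/2
Step 4: R3 = 2295/2; threaded value p + q = 2297; r = 47; T(2) = -3*(8) - 3*(47) = -165; iterating: T(2)=-165, T(3)=471, T(4)=-918, T(5)=1341, T(6)=-1269, T(7)=-216, T(8)=4455, T(9)=-12717, T(10)=24786, T(11)=-36207, T(12)=34263, T(13)=5832, T(14)=-120285; answer -120285

-120285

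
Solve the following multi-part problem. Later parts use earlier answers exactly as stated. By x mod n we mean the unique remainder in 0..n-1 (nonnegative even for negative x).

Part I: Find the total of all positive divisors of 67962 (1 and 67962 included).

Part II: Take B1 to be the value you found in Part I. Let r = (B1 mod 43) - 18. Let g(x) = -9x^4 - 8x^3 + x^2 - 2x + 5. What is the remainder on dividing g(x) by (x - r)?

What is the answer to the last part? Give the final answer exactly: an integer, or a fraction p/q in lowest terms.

-142313

Part I: 67962 = 2 * 3 * 47 * 241; sigma = (1 + 2) * (1 + 3) * (1 + 47) * (1 + 241) = 3 * 4 * 48 * 242 = 139392; answer 139392
Part II: B1 = 139392; r = 11; remainder = value at the root: -9*(11)^4 - 8*(11)^3 + 1*(11)^2 - 2*(11)^1 + 5 = (-131769) + (-10648) + (121) + (-22) + (5) = -142313; answer -142313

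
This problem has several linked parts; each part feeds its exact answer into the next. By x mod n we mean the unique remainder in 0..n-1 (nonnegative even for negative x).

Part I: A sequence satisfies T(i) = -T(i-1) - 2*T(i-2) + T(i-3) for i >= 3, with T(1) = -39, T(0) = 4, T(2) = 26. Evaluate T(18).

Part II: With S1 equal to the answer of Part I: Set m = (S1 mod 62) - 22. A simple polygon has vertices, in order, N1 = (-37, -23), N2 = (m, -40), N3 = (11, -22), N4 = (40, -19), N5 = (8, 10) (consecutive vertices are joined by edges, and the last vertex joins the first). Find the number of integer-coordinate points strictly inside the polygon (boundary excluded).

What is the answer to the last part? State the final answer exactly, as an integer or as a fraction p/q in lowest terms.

Part I: T(3) = -1*(26) - 2*(-39) + 1*(4) = 56; iterating: T(3)=56, T(4)=-147, T(5)=61, T(6)=289, T(7)=-558, T(8)=41, T(9)=1364, T(10)=-2004, T(11)=-683, T(12)=6055, T(13)=-6693, T(14)=-6100, T(15)=25541, T(16)=-20034, T(17)=-37148, T(18)=102757; answer 102757
Part II: S1 = 102757; m = 1; cross terms: (-37*-40 - 1*-23)=1503, (1*-22 - 11*-40)=418, (11*-19 - 40*-22)=671, (40*10 - 8*-19)=552, (8*-23 - -37*10)=186; twice the area = |3330| = 3330; area = 1665; boundary points = 1 + 2 + 1 + 1 + 3 = 8; strictly interior points = area - boundary/2 + 1 = 1662; answer 1662

1662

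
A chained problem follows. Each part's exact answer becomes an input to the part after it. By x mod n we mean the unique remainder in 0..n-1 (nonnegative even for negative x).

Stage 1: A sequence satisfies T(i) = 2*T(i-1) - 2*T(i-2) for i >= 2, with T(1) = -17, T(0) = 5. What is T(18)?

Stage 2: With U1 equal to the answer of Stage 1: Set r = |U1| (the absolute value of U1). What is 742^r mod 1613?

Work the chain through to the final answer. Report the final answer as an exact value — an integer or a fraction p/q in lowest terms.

1348

Stage 1: T(2) = 2*(-17) - 2*(5) = -44; iterating: T(2)=-44, T(3)=-54, T(4)=-20, T(5)=68, T(6)=176, T(7)=216, T(8)=80, T(9)=-272, T(10)=-704, T(11)=-864, T(12)=-320, T(13)=1088, T(14)=2816, T(15)=3456, T(16)=1280, T(17)=-4352, T(18)=-11264; answer -11264
Stage 2: U1 = -11264; r = 11264; squarings mod 1613: 742^1=742, 742^2=531, 742^4=1299, 742^8=203, 742^16=884, 742^32=764, 742^64=1403, 742^128=549, 742^256=1383, 742^512=1284, 742^1024=170, 742^2048=1479, 742^4096=213, 742^8192=205; 742^11264 = 742^1024 * 742^2048 * 742^8192 = 1348 (mod 1613); answer 1348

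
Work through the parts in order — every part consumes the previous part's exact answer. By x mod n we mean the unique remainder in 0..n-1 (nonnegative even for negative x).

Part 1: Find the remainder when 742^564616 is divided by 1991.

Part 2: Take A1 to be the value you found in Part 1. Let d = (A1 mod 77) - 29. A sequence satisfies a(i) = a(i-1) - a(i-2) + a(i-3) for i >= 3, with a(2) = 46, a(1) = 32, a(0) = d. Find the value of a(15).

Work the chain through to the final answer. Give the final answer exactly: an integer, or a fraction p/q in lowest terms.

23

Part 1: squarings mod 1991: 742^1=742, 742^2=1048, 742^4=1263, 742^8=378, 742^16=1523, 742^32=14, 742^64=196, 742^128=587, 742^256=126, 742^512=1939, 742^1024=713, 742^2048=664, 742^4096=885, 742^8192=762, 742^16384=1263, 742^32768=378, 742^65536=1523, 742^131072=14, 742^262144=196, 742^524288=587; 742^564616 = 742^8 * 742^128 * 742^256 * 742^1024 * 742^2048 * 742^4096 * 742^32768 * 742^524288 = 885 (mod 1991); answer 885
Part 2: A1 = 885; d = 9; a(3) = 1*(46) - 1*(32) + 1*(9) = 23; iterating: a(3)=23, a(4)=9, a(5)=32, a(6)=46, a(7)=23, a(8)=9, a(9)=32, a(10)=46, a(11)=23, a(12)=9, a(13)=32, a(14)=46, a(15)=23; answer 23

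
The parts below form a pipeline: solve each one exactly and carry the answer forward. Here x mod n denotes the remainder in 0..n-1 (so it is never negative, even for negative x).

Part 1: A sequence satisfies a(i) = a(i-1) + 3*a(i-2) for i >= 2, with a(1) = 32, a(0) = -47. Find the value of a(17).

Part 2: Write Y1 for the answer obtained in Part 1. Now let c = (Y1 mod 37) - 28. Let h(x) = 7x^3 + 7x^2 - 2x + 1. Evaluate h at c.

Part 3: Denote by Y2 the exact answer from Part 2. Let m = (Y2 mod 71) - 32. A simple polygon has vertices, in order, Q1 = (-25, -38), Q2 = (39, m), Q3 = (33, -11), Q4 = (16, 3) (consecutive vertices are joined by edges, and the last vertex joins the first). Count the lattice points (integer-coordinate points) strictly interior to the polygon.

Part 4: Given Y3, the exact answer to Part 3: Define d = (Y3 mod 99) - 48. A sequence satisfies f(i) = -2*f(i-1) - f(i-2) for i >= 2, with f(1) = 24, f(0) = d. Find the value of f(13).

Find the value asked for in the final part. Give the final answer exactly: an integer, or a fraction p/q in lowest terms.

Part 1: a(2) = 1*(32) + 3*(-47) = -109; iterating: a(2)=-109, a(3)=-13, a(4)=-340, a(5)=-379, a(6)=-1399, a(7)=-2536, a(8)=-6733, a(9)=-14341, a(10)=-34540, a(11)=-77563, a(12)=-181183, a(13)=-413872, a(14)=-957421, a(15)=-2199037, a(16)=-5071300, a(17)=-11668411; answer -11668411
Part 2: Y1 = -11668411; c = -8; 7*(-8)^3 + 7*(-8)^2 - 2*(-8)^1 + 1 = (-3584) + (448) + (16) + (1) = -3119; answer -3119
Part 3: Y2 = -3119; m = -27; cross terms: (-25*-27 - 39*-38)=2157, (39*-11 - 33*-27)=462, (33*3 - 16*-11)=275, (16*-38 - -25*3)=-533; twice the area = |2361| = 2361; area = 2361/2; boundary points = 1 + 2 + 1 + 41 = 45; strictly interior points = area - boundary/2 + 1 = 1159; answer 1159
Part 4: Y3 = 1159; d = 22; f(2) = -2*(24) - 1*(22) = -70; iterating: f(2)=-70, f(3)=116, f(4)=-162, f(5)=208, f(6)=-254, f(7)=300, f(8)=-346, f(9)=392, f(10)=-438, f(11)=484, f(12)=-530, f(13)=576; answer 576

576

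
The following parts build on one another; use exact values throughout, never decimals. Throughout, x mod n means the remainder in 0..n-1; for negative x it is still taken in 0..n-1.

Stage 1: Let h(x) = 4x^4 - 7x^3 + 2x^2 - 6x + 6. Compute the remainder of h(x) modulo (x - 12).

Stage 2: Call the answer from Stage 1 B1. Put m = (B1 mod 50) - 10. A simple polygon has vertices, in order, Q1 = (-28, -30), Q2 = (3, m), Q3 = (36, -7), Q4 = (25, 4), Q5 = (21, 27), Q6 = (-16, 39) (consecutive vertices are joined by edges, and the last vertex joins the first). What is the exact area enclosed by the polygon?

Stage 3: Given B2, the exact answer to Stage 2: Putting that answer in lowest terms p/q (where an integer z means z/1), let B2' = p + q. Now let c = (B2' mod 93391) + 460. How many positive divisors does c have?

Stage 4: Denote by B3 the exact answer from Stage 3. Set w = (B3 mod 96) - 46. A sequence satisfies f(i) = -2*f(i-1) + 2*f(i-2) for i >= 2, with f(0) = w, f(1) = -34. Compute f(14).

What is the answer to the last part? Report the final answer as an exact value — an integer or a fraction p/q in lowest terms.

Stage 1: remainder = value at the root: 4*(12)^4 - 7*(12)^3 + 2*(12)^2 - 6*(12)^1 + 6 = (82944) + (-12096) + (288) + (-72) + (6) = 71070; answer 71070
Stage 2: B1 = 71070; m = 10; cross terms: (-28*10 - 3*-30)=-190, (3*-7 - 36*10)=-381, (36*4 - 25*-7)=319, (25*27 - 21*4)=591, (21*39 - -16*27)=1251, (-16*-30 - -28*39)=1572; twice the area = |3162| = 3162; area = 1581; answer 1581
Stage 3: B2 = 1581; threaded value p + q = 1582; c = 2042; 2042 = 2 * 1021; number of divisors = (1+1) * (1+1) = 4; answer 4
Stage 4: B3 = 4; w = -42; f(2) = -2*(-34) + 2*(-42) = -16; iterating: f(2)=-16, f(3)=-36, f(4)=40, f(5)=-152, f(6)=384, f(7)=-1072, f(8)=2912, f(9)=-7968, f(10)=21760, f(11)=-59456, f(12)=162432, f(13)=-443776, f(14)=1212416; answer 1212416

1212416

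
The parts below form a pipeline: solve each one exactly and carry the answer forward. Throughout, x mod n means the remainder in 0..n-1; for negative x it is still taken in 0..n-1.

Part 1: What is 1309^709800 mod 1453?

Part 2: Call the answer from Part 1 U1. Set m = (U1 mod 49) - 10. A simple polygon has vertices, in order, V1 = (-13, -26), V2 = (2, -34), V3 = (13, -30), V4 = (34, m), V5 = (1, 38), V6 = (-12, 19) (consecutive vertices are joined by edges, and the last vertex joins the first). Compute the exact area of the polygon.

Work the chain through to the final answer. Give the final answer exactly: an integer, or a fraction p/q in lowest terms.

2171

Part 1: squarings mod 1453: 1309^1=1309, 1309^2=394, 1309^4=1218, 1309^8=11, 1309^16=121, 1309^32=111, 1309^64=697, 1309^128=507, 1309^256=1321, 1309^512=1441, 1309^1024=144, 1309^2048=394, 1309^4096=1218, 1309^8192=11, 1309^16384=121, 1309^32768=111, 1309^65536=697, 1309^131072=507, 1309^262144=1321, 1309^524288=1441; 1309^709800 = 1309^8 * 1309^32 * 1309^128 * 1309^1024 * 1309^4096 * 1309^16384 * 1309^32768 * 1309^131072 * 1309^524288 = 69 (mod 1453); answer 69
Part 2: U1 = 69; m = 10; cross terms: (-13*-34 - 2*-26)=494, (2*-30 - 13*-34)=382, (13*10 - 34*-30)=1150, (34*38 - 1*10)=1282, (1*19 - -12*38)=475, (-12*-26 - -13*19)=559; twice the area = |4342| = 4342; area = 2171; answer 2171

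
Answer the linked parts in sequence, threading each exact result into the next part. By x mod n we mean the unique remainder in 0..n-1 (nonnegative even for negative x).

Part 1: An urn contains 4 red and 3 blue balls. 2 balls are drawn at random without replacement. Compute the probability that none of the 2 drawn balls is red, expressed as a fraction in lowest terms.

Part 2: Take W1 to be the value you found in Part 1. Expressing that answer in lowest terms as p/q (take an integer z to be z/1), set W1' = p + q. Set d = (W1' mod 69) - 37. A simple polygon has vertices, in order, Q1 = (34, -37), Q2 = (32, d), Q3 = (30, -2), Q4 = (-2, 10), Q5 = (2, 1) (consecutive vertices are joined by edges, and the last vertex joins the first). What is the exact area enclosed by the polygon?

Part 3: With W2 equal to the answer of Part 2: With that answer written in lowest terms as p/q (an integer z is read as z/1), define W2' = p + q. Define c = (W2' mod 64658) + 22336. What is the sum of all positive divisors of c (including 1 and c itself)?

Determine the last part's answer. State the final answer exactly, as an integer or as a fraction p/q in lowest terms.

35076

Part 1: total draws C(7,2) = 21; favorable C(3,2) = 3; P = 1/7; answer 1/7
Part 2: W1 = 1/7; threaded value p + q = 8; d = -29; cross terms: (34*-29 - 32*-37)=198, (32*-2 - 30*-29)=806, (30*10 - -2*-2)=296, (-2*1 - 2*10)=-22, (2*-37 - 34*1)=-108; twice the area = |1170| = 1170; area = 585; answer 585
Part 3: W2 = 585; threaded value p + q = 586; c = 22922; 22922 = 2 * 73 * 157; sigma = (1 + 2) * (1 + 73) * (1 + 157) = 3 * 74 * 158 = 35076; answer 35076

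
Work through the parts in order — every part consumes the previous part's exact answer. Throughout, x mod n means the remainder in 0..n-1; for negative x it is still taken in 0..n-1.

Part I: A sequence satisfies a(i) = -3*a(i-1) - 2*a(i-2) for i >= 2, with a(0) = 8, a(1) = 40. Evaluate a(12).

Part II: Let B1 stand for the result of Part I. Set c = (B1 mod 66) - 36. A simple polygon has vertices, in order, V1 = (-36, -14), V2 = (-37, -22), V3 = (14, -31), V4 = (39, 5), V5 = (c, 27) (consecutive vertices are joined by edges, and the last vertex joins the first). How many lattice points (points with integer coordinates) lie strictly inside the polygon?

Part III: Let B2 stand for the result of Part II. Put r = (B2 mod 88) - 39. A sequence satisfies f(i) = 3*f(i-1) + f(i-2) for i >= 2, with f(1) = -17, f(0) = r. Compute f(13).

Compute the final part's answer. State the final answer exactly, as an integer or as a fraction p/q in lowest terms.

-13152617

Part I: a(2) = -3*(40) - 2*(8) = -136; iterating: a(2)=-136, a(3)=328, a(4)=-712, a(5)=1480, a(6)=-3016, a(7)=6088, a(8)=-12232, a(9)=24520, a(10)=-49096, a(11)=98248, a(12)=-196552; answer -196552
Part II: B1 = -196552; c = 26; cross terms: (-36*-22 - -37*-14)=274, (-37*-31 - 14*-22)=1455, (14*5 - 39*-31)=1279, (39*27 - 26*5)=923, (26*-14 - -36*27)=608; twice the area = |4539| = 4539; area = 4539/2; boundary points = 1 + 3 + 1 + 1 + 1 = 7; strictly interior points = area - boundary/2 + 1 = 2267; answer 2267
Part III: B2 = 2267; r = 28; f(2) = 3*(-17) + 1*(28) = -23; iterating: f(2)=-23, f(3)=-86, f(4)=-281, f(5)=-929, f(6)=-3068, f(7)=-10133, f(8)=-33467, f(9)=-110534, f(10)=-365069, f(11)=-1205741, f(12)=-3982292, f(13)=-13152617; answer -13152617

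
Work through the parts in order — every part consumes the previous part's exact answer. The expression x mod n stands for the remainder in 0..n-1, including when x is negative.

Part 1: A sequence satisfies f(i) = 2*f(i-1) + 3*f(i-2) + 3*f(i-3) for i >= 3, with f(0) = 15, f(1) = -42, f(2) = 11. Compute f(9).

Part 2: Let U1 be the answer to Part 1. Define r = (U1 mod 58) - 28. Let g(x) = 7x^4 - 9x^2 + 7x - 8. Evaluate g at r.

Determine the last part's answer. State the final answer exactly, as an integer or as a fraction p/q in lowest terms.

Part 1: f(3) = 2*(11) + 3*(-42) + 3*(15) = -59; iterating: f(3)=-59, f(4)=-211, f(5)=-566, f(6)=-1942, f(7)=-6215, f(8)=-19954, f(9)=-64379; answer -64379
Part 2: U1 = -64379; r = -27; 7*(-27)^4 - 9*(-27)^2 + 7*(-27)^1 - 8 = (3720087) + (-6561) + (-189) + (-8) = 3713329; answer 3713329

3713329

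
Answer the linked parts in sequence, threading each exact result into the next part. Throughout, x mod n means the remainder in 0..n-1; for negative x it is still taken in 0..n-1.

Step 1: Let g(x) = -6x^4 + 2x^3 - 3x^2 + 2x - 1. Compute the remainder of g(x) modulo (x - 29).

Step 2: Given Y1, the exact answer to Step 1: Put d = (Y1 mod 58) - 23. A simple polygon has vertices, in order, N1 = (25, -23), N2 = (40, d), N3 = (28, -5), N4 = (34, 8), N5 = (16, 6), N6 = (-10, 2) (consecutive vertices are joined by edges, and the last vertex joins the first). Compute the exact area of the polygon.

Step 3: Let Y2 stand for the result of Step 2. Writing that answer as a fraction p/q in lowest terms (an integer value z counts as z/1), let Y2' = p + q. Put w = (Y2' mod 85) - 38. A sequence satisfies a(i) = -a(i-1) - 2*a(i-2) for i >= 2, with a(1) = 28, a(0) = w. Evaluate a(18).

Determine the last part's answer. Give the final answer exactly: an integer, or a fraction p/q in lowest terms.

Step 1: remainder = value at the root: -6*(29)^4 + 2*(29)^3 - 3*(29)^2 + 2*(29)^1 - 1 = (-4243686) + (48778) + (-2523) + (58) + (-1) = -4197374; answer -4197374
Step 2: Y1 = -4197374; d = 5; cross terms: (25*5 - 40*-23)=1045, (40*-5 - 28*5)=-340, (28*8 - 34*-5)=394, (34*6 - 16*8)=76, (16*2 - -10*6)=92, (-10*-23 - 25*2)=180; twice the area = |1447| = 1447; area = 1447/2; answer 1447/2
Step 3: Y2 = 1447/2; threaded value p + q = 1449; w = -34; a(2) = -1*(28) - 2*(-34) = 40; iterating: a(2)=40, a(3)=-96, a(4)=16, a(5)=176, a(6)=-208, a(7)=-144, a(8)=560, a(9)=-272, a(10)=-848, a(11)=1392, a(12)=304, a(13)=-3088, a(14)=2480, a(15)=3696, a(16)=-8656, a(17)=1264, a(18)=16048; answer 16048

16048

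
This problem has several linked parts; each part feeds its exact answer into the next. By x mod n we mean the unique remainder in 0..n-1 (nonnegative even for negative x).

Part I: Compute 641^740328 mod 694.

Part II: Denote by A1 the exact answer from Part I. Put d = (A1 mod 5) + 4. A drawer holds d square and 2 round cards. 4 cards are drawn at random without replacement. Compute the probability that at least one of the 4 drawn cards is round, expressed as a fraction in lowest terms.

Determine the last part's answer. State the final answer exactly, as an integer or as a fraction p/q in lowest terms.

Part I: squarings mod 694: 641^1=641, 641^2=33, 641^4=395, 641^8=569, 641^16=357, 641^32=447, 641^64=631, 641^128=499, 641^256=549, 641^512=205, 641^1024=385, 641^2048=403, 641^4096=13, 641^8192=169, 641^16384=107, 641^32768=345, 641^65536=351, 641^131072=363, 641^262144=603, 641^524288=647; 641^740328 = 641^8 * 641^32 * 641^64 * 641^128 * 641^256 * 641^512 * 641^2048 * 641^16384 * 641^65536 * 641^131072 * 641^524288 = 169 (mod 694); answer 169
Part II: A1 = 169; d = 8; total draws C(10,4) = 210; complement C(8,4) = 70; favorable 210 - 70 = 140; P = 2/3; answer 2/3

2/3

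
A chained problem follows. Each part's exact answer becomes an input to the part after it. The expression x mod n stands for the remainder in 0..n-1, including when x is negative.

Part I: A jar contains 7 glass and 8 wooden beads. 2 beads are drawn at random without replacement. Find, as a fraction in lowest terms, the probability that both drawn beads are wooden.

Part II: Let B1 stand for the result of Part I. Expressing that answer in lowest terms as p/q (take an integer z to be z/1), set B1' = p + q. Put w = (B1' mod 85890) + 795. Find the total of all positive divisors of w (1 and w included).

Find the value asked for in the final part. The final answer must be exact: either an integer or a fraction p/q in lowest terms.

1368

Part I: total draws C(15,2) = 105; favorable C(8,2) = 28; P = 4/15; answer 4/15
Part II: B1 = 4/15; threaded value p + q = 19; w = 814; 814 = 2 * 11 * 37; sigma = (1 + 2) * (1 + 11) * (1 + 37) = 3 * 12 * 38 = 1368; answer 1368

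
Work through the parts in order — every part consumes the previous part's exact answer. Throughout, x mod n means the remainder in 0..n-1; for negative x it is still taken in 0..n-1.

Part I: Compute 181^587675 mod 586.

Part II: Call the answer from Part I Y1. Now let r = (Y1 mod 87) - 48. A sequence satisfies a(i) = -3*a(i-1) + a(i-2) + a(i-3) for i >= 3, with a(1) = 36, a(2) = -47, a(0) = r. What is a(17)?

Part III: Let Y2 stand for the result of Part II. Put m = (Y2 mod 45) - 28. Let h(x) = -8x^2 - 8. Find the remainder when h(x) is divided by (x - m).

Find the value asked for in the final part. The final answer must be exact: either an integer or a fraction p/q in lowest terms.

Part I: squarings mod 586: 181^1=181, 181^2=531, 181^4=95, 181^8=235, 181^16=141, 181^32=543, 181^64=91, 181^128=77, 181^256=69, 181^512=73, 181^1024=55, 181^2048=95, 181^4096=235, 181^8192=141, 181^16384=543, 181^32768=91, 181^65536=77, 181^131072=69, 181^262144=73, 181^524288=55; 181^587675 = 181^1 * 181^2 * 181^8 * 181^16 * 181^128 * 181^256 * 181^512 * 181^1024 * 181^4096 * 181^8192 * 181^16384 * 181^32768 * 181^524288 = 275 (mod 586); answer 275
Part II: Y1 = 275; r = -34; a(3) = -3*(-47) + 1*(36) + 1*(-34) = 143; iterating: a(3)=143, a(4)=-440, a(5)=1416, a(6)=-4545, a(7)=14611, a(8)=-46962, a(9)=150952, a(10)=-485207, a(11)=1559611, a(12)=-5013088, a(13)=16113668, a(14)=-51794481, a(15)=166484023, a(16)=-535132882, a(17)=1720088188; answer 1720088188
Part III: Y2 = 1720088188; m = 15; remainder = value at the root: -8*(15)^2 - 8 = (-1800) + (-8) = -1808; answer -1808

-1808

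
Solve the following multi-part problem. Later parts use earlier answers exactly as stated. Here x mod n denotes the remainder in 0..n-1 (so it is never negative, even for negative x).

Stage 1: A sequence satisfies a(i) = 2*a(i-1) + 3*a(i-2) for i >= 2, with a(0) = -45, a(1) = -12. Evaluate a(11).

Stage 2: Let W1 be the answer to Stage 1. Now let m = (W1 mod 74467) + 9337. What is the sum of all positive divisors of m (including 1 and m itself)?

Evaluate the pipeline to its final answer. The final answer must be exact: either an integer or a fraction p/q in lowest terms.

Stage 1: a(2) = 2*(-12) + 3*(-45) = -159; iterating: a(2)=-159, a(3)=-354, a(4)=-1185, a(5)=-3432, a(6)=-10419, a(7)=-31134, a(8)=-93525, a(9)=-280452, a(10)=-841479, a(11)=-2524314; answer -2524314
Stage 2: W1 = -2524314; m = 16901; 16901 is prime, so its only divisors are 1 and 16901; sigma = 1 + 16901 = 16902; answer 16902

16902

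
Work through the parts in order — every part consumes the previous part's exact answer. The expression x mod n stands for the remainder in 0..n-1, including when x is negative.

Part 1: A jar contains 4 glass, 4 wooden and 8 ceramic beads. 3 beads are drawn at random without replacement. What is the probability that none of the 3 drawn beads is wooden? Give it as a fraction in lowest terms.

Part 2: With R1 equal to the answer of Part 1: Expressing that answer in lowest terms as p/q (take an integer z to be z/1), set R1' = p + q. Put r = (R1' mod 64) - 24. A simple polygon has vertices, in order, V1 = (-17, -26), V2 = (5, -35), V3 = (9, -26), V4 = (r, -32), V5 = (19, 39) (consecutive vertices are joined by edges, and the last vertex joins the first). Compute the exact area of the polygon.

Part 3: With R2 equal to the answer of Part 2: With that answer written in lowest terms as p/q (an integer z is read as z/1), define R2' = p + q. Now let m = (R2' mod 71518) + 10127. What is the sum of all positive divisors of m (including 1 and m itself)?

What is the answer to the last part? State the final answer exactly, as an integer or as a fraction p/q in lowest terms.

14208

Part 1: total draws C(16,3) = 560; favorable C(12,3) = 220; P = 11/28; answer 11/28
Part 2: R1 = 11/28; threaded value p + q = 39; r = 15; cross terms: (-17*-35 - 5*-26)=725, (5*-26 - 9*-35)=185, (9*-32 - 15*-26)=102, (15*39 - 19*-32)=1193, (19*-26 - -17*39)=169; twice the area = |2374| = 2374; area = 1187; answer 1187
Part 3: R2 = 1187; threaded value p + q = 1188; m = 11315; 11315 = 5 * 31 * 73; sigma = (1 + 5) * (1 + 31) * (1 + 73) = 6 * 32 * 74 = 14208; answer 14208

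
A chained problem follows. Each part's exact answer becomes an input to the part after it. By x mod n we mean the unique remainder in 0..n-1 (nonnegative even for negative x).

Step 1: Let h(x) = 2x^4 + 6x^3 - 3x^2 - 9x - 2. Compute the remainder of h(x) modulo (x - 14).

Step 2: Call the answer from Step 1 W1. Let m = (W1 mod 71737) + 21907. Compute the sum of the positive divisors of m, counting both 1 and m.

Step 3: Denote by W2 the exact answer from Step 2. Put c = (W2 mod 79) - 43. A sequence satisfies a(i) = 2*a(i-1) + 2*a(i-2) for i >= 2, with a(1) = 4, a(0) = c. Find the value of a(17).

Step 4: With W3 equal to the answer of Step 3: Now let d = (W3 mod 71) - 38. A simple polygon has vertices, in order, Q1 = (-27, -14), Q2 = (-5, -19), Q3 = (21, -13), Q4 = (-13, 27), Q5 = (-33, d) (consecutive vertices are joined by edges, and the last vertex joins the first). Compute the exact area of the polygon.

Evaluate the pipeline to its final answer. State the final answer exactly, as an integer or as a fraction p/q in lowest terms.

Step 1: remainder = value at the root: 2*(14)^4 + 6*(14)^3 - 3*(14)^2 - 9*(14)^1 - 2 = (76832) + (16464) + (-588) + (-126) + (-2) = 92580; answer 92580
Step 2: W1 = 92580; m = 42750; 42750 = 2 * 3^2 * 5^3 * 19; sigma = (1 + 2) * (1 + 3 + 9) * (1 + 5 + 25 + 125) * (1 + 19) = 3 * 13 * 156 * 20 = 121680; answer 121680
Step 3: W2 = 121680; c = -23; a(2) = 2*(4) + 2*(-23) = -38; iterating: a(2)=-38, a(3)=-68, a(4)=-212, a(5)=-560, a(6)=-1544, a(7)=-4208, a(8)=-11504, a(9)=-31424, a(10)=-85856, a(11)=-234560, a(12)=-640832, a(13)=-1750784, a(14)=-4783232, a(15)=-13068032, a(16)=-35702528, a(17)=-97541120; answer -97541120
Step 4: W3 = -97541120; d = -9; cross terms: (-27*-19 - -5*-14)=443, (-5*-13 - 21*-19)=464, (21*27 - -13*-13)=398, (-13*-9 - -33*27)=1008, (-33*-14 - -27*-9)=219; twice the area = |2532| = 2532; area = 1266; answer 1266

1266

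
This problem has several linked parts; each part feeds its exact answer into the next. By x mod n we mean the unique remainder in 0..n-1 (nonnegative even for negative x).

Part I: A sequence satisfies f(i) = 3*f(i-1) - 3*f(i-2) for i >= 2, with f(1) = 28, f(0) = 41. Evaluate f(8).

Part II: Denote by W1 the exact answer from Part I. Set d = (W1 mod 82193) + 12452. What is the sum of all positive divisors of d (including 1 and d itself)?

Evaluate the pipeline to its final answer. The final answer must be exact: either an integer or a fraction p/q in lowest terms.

16872

Part I: f(2) = 3*(28) - 3*(41) = -39; iterating: f(2)=-39, f(3)=-201, f(4)=-486, f(5)=-855, f(6)=-1107, f(7)=-756, f(8)=1053; answer 1053
Part II: W1 = 1053; d = 13505; 13505 = 5 * 37 * 73; sigma = (1 + 5) * (1 + 37) * (1 + 73) = 6 * 38 * 74 = 16872; answer 16872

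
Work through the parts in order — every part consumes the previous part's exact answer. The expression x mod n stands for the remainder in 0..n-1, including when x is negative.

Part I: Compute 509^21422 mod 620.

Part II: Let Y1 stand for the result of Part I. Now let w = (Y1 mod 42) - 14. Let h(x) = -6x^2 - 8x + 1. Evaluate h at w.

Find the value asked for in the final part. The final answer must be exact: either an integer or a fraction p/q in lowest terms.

-3357

Part I: squarings mod 620: 509^1=509, 509^2=541, 509^4=41, 509^8=441, 509^16=421, 509^32=541, 509^64=41, 509^128=441, 509^256=421, 509^512=541, 509^1024=41, 509^2048=441, 509^4096=421, 509^8192=541, 509^16384=41; 509^21422 = 509^2 * 509^4 * 509^8 * 509^32 * 509^128 * 509^256 * 509^512 * 509^4096 * 509^16384 = 541 (mod 620); answer 541
Part II: Y1 = 541; w = 23; -6*(23)^2 - 8*(23)^1 + 1 = (-3174) + (-184) + (1) = -3357; answer -3357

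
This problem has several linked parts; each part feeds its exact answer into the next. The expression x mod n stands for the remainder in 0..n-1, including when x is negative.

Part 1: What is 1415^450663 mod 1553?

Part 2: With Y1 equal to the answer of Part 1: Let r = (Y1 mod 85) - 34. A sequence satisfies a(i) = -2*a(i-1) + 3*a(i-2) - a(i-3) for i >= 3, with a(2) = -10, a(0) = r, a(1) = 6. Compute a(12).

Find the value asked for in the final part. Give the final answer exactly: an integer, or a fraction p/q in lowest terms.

Part 1: squarings mod 1553: 1415^1=1415, 1415^2=408, 1415^4=293, 1415^8=434, 1415^16=443, 1415^32=571, 1415^64=1464, 1415^128=156, 1415^256=1041, 1415^512=1240, 1415^1024=130, 1415^2048=1370, 1415^4096=876, 1415^8192=194, 1415^16384=364, 1415^32768=491, 1415^65536=366, 1415^131072=398, 1415^262144=1551; 1415^450663 = 1415^1 * 1415^2 * 1415^4 * 1415^32 * 1415^64 * 1415^8192 * 1415^16384 * 1415^32768 * 1415^131072 * 1415^262144 = 125 (mod 1553); answer 125
Part 2: Y1 = 125; r = 6; a(3) = -2*(-10) + 3*(6) - 1*(6) = 32; iterating: a(3)=32, a(4)=-100, a(5)=306, a(6)=-944, a(7)=2906, a(8)=-8950, a(9)=27562, a(10)=-84880, a(11)=261396, a(12)=-804994; answer -804994

-804994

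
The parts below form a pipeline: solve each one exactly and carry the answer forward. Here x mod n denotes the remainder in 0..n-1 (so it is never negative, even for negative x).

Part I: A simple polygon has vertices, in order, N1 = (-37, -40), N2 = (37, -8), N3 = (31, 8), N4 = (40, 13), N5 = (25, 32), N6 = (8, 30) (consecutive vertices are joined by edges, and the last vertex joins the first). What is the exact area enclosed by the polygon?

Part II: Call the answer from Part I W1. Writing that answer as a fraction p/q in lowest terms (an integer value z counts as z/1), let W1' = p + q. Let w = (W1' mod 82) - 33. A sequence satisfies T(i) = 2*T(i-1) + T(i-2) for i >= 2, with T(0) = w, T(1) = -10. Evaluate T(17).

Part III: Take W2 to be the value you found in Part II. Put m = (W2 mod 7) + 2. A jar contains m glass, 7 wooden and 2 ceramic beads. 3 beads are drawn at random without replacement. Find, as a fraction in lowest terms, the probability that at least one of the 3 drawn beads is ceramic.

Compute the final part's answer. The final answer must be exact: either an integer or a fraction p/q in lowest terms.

13/35

Part I: cross terms: (-37*-8 - 37*-40)=1776, (37*8 - 31*-8)=544, (31*13 - 40*8)=83, (40*32 - 25*13)=955, (25*30 - 8*32)=494, (8*-40 - -37*30)=790; twice the area = |4642| = 4642; area = 2321; answer 2321
Part II: W1 = 2321; threaded value p + q = 2322; w = -7; T(2) = 2*(-10) + 1*(-7) = -27; iterating: T(2)=-27, T(3)=-64, T(4)=-155, T(5)=-374, T(6)=-903, T(7)=-2180, T(8)=-5263, T(9)=-12706, T(10)=-30675, T(11)=-74056, T(12)=-178787, T(13)=-431630, T(14)=-1042047, T(15)=-2515724, T(16)=-6073495, T(17)=-14662714; answer -14662714
Part III: W2 = -14662714; m = 6; total draws C(15,3) = 455; complement C(13,3) = 286; favorable 455 - 286 = 169; P = 13/35; answer 13/35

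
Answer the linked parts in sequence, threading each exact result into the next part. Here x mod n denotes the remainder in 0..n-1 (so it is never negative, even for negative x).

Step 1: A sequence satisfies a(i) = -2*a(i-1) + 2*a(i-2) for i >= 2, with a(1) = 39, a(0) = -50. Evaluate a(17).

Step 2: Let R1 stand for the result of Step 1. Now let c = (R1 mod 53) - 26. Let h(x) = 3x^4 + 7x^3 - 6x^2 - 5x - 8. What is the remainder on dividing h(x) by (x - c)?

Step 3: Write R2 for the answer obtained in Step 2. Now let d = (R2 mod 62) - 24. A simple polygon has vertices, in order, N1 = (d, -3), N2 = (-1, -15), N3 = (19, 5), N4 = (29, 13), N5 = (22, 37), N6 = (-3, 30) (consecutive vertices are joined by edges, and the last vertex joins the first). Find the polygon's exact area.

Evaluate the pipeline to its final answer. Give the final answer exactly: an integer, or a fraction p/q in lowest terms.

2621/2

Step 1: a(2) = -2*(39) + 2*(-50) = -178; iterating: a(2)=-178, a(3)=434, a(4)=-1224, a(5)=3316, a(6)=-9080, a(7)=24792, a(8)=-67744, a(9)=185072, a(10)=-505632, a(11)=1381408, a(12)=-3774080, a(13)=10310976, a(14)=-28170112, a(15)=76962176, a(16)=-210264576, a(17)=574453504; answer 574453504
Step 2: R1 = 574453504; c = -7; remainder = value at the root: 3*(-7)^4 + 7*(-7)^3 - 6*(-7)^2 - 5*(-7)^1 - 8 = (7203) + (-2401) + (-294) + (35) + (-8) = 4535; answer 4535
Step 3: R2 = 4535; d = -15; cross terms: (-15*-15 - -1*-3)=222, (-1*5 - 19*-15)=280, (19*13 - 29*5)=102, (29*37 - 22*13)=787, (22*30 - -3*37)=771, (-3*-3 - -15*30)=459; twice the area = |2621| = 2621; area = 2621/2; answer 2621/2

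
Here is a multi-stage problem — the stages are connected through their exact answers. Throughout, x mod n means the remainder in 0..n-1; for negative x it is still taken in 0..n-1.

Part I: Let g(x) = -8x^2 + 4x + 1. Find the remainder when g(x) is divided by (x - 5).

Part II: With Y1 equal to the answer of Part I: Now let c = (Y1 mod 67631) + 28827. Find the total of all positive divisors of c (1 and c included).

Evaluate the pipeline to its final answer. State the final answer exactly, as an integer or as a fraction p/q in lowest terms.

Part I: remainder = value at the root: -8*(5)^2 + 4*(5)^1 + 1 = (-200) + (20) + (1) = -179; answer -179
Part II: Y1 = -179; c = 96279; 96279 = 3 * 67 * 479; sigma = (1 + 3) * (1 + 67) * (1 + 479) = 4 * 68 * 480 = 130560; answer 130560

130560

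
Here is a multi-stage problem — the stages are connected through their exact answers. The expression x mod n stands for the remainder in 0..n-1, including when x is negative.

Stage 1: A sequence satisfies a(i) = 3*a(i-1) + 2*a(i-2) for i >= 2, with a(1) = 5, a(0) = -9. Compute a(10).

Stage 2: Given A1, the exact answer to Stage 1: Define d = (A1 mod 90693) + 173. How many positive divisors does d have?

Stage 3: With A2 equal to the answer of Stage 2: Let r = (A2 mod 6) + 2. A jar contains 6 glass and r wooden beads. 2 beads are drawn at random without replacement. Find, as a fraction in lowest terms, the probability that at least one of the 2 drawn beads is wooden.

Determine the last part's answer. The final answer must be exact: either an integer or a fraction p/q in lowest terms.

Stage 1: a(2) = 3*(5) + 2*(-9) = -3; iterating: a(2)=-3, a(3)=1, a(4)=-3, a(5)=-7, a(6)=-27, a(7)=-95, a(8)=-339, a(9)=-1207, a(10)=-4299; answer -4299
Stage 2: A1 = -4299; d = 86567; 86567 = 13 * 6659; number of divisors = (1+1) * (1+1) = 4; answer 4
Stage 3: A2 = 4; r = 6; total draws C(12,2) = 66; complement C(6,2) = 15; favorable 66 - 15 = 51; P = 17/22; answer 17/22

17/22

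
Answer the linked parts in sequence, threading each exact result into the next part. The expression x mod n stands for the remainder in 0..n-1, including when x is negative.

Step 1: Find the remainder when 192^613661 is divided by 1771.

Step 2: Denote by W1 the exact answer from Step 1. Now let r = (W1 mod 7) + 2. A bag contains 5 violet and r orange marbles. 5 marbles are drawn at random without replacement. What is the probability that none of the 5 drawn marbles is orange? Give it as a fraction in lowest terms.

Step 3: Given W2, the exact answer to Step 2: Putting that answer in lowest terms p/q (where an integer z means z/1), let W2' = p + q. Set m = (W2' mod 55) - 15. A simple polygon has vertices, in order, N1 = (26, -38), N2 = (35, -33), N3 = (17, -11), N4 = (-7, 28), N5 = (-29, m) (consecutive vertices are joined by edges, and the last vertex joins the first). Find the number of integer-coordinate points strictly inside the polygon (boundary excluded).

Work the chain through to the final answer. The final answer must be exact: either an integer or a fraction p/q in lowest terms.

1345

Step 1: squarings mod 1771: 192^1=192, 192^2=1444, 192^4=669, 192^8=1269, 192^16=522, 192^32=1521, 192^64=515, 192^128=1346, 192^256=1754, 192^512=289, 192^1024=284, 192^2048=961, 192^4096=830, 192^8192=1752, 192^16384=361, 192^32768=1038, 192^65536=676, 192^131072=58, 192^262144=1593, 192^524288=1577; 192^613661 = 192^1 * 192^4 * 192^8 * 192^16 * 192^256 * 192^1024 * 192^2048 * 192^4096 * 192^16384 * 192^65536 * 192^524288 = 1083 (mod 1771); answer 1083
Step 2: W1 = 1083; r = 7; total draws C(12,5) = 792; favorable C(5,5) = 1; P = 1/792; answer 1/792
Step 3: W2 = 1/792; threaded value p + q = 793; m = 8; cross terms: (26*-33 - 35*-38)=472, (35*-11 - 17*-33)=176, (17*28 - -7*-11)=399, (-7*8 - -29*28)=756, (-29*-38 - 26*8)=894; twice the area = |2697| = 2697; area = 2697/2; boundary points = 1 + 2 + 3 + 2 + 1 = 9; strictly interior points = area - boundary/2 + 1 = 1345; answer 1345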